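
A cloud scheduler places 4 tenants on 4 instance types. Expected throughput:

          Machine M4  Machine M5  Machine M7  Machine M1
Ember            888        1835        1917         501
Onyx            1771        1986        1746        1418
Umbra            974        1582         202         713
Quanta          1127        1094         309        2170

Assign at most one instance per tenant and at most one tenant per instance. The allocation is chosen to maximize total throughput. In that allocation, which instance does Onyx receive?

Optimal: Ember→Machine M7 (1917 ops/s), Onyx→Machine M4 (1771 ops/s), Umbra→Machine M5 (1582 ops/s), Quanta→Machine M1 (2170 ops/s) — total 1917+1771+1582+2170 = 7440 ops/s.
Column-greedy (each instance in turn goes to its best remaining tenant) gives 4628 ops/s, worse by 2812.
Next-best assignment: Ember→Machine M7, Onyx→Machine M5, Umbra→Machine M4, Quanta→Machine M1 = 7047 ops/s.
Onyx's own top instance is Machine M5 (1986 ops/s), but forcing Onyx→Machine M5 and reassigning the rest optimally gives only 7047 ops/s — worse by 393.

Onyx receives Machine M4.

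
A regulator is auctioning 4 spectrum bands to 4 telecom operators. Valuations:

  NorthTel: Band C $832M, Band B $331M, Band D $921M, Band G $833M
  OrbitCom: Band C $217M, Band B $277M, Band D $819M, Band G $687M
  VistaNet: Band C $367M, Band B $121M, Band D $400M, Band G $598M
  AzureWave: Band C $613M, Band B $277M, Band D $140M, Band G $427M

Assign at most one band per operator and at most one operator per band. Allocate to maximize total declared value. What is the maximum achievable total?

This is a one-to-one assignment (maximum-weight bipartite matching).
Optimal: NorthTel→Band C ($832M), OrbitCom→Band D ($819M), VistaNet→Band G ($598M), AzureWave→Band B ($277M) — total 832+819+598+277 = $2526M.
Column-greedy (each band in turn goes to its best remaining operator) gives $1936M, worse by 590.
Swapping OrbitCom↔NorthTel (OrbitCom→Band C $217M, NorthTel→Band D $921M) loses 513.
No other one-to-one assignment exceeds $2526M.

Maximum total: $2526M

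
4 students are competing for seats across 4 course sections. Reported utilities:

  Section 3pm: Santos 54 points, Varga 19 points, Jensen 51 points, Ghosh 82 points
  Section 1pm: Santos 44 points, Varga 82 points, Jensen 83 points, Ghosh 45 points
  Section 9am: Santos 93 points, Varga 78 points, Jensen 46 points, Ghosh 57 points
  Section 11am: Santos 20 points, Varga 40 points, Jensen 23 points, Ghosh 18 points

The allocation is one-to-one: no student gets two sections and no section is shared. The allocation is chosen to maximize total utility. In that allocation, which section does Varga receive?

Optimal: Santos→Section 9am (93 points), Varga→Section 11am (40 points), Jensen→Section 1pm (83 points), Ghosh→Section 3pm (82 points) — total 93+40+83+82 = 298 points.
Row-greedy (each student in turn takes its best remaining section) gives 244 points, worse by 54.
Swapping Jensen↔Varga (Jensen→Section 11am 23 points, Varga→Section 1pm 82 points) loses 18.
Varga's own top section is Section 1pm (82 points), but forcing Varga→Section 1pm and reassigning the rest optimally gives only 280 points — worse by 18.

Varga receives Section 11am.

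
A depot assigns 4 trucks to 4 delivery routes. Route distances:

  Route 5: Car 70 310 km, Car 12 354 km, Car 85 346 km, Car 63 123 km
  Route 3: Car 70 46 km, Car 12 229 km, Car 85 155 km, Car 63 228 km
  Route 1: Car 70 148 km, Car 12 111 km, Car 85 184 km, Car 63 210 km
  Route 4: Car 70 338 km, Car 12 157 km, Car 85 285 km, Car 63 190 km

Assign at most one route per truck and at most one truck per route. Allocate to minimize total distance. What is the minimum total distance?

Optimal: Car 70→Route 3 (46 km), Car 12→Route 4 (157 km), Car 85→Route 1 (184 km), Car 63→Route 5 (123 km) — total 46+157+184+123 = 510 km.
Column-greedy (each route in turn goes to its cheapest remaining truck) gives 565 km, worse by 55.

Min total: 510 km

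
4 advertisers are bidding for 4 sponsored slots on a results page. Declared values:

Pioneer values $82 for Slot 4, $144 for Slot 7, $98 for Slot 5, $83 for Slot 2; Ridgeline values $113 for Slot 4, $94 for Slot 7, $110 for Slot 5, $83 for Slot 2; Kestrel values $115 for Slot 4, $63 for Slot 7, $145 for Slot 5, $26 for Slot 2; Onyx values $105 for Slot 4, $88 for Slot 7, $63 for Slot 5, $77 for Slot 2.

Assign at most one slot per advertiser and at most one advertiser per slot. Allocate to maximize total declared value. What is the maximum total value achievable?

Treat this as an assignment problem: match each advertiser to one slot.
Optimal: Pioneer→Slot 7 ($144), Ridgeline→Slot 4 ($113), Kestrel→Slot 5 ($145), Onyx→Slot 2 ($77) — total 144+113+145+77 = $479.
Column-greedy (each slot in turn goes to its best remaining advertiser) gives $446, worse by 33.
Swapping Kestrel↔Pioneer (Kestrel→Slot 7 $63, Pioneer→Slot 5 $98) loses 128.
Every other assignment is strictly worse.

Max total: $479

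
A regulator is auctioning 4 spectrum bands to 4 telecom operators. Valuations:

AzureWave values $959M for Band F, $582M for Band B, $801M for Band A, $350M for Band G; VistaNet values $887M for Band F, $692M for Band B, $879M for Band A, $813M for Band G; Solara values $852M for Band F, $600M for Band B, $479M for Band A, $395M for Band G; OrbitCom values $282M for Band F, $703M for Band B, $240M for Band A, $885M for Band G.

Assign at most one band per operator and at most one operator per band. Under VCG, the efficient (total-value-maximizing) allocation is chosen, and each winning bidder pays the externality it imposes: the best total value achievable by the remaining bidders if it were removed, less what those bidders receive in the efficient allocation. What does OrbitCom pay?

Efficient allocation: AzureWave→Band F ($959M), VistaNet→Band A ($879M), Solara→Band B ($600M), OrbitCom→Band G ($885M); total welfare W = $3323M.
OrbitCom receives Band G at value $885M, so the others get W − 885 = $2438M.
Without OrbitCom: best allocation of the remaining 3 bidders over all 4 bands is AzureWave→Band A ($801M), VistaNet→Band G ($813M), Solara→Band F ($852M), total $2466M.
VCG payment = (others' best without OrbitCom) − (others' welfare with OrbitCom) = 2466 − 2438 = $28M.

OrbitCom pays $28M.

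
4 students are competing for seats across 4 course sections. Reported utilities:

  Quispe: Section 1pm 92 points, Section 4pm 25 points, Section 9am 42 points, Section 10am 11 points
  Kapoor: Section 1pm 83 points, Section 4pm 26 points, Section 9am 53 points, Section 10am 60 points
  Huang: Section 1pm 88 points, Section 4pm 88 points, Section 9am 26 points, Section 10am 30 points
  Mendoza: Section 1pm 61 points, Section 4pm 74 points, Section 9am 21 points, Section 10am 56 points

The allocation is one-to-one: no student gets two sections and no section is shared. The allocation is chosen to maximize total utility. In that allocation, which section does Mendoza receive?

Mendoza receives Section 10am.

This is the linear assignment problem.
Optimal: Quispe→Section 1pm (92 points), Kapoor→Section 9am (53 points), Huang→Section 4pm (88 points), Mendoza→Section 10am (56 points) — total 92+53+88+56 = 289 points.
Max-entry greedy (repeatedly take the single best remaining cell) gives 261 points, worse by 28.
Next-best assignment: Quispe→Section 9am, Kapoor→Section 1pm, Huang→Section 4pm, Mendoza→Section 10am = 269 points.
No other one-to-one assignment exceeds 289 points.
Mendoza's own top section is Section 4pm (74 points), but forcing Mendoza→Section 4pm and reassigning the rest optimally gives only 264 points — worse by 25.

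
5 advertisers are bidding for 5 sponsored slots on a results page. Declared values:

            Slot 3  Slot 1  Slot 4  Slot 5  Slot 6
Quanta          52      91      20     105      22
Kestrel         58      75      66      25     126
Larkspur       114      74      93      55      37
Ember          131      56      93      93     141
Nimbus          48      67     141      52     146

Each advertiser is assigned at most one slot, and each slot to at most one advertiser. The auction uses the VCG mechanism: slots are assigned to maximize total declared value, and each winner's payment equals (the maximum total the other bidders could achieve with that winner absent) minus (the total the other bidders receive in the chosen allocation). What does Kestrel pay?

Kestrel pays $50.

Efficient allocation: Quanta→Slot 5 ($105), Kestrel→Slot 6 ($126), Larkspur→Slot 1 ($74), Ember→Slot 3 ($131), Nimbus→Slot 4 ($141); total welfare W = $577.
Kestrel receives Slot 6 at value $126, so the others get W − 126 = $451.
Without Kestrel: best allocation of the remaining 4 bidders over all 5 slots is Quanta→Slot 5 ($105), Larkspur→Slot 3 ($114), Ember→Slot 6 ($141), Nimbus→Slot 4 ($141), total $501.
VCG payment = (others' best without Kestrel) − (others' welfare with Kestrel) = 501 − 451 = $50.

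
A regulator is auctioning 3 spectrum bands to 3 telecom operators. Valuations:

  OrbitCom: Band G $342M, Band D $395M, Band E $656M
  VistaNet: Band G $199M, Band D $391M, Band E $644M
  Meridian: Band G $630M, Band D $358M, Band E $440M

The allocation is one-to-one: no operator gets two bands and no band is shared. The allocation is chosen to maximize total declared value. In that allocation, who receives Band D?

VistaNet receives Band D.

Optimal: OrbitCom→Band E ($656M), VistaNet→Band D ($391M), Meridian→Band G ($630M) — total 656+391+630 = $1677M.
Column-greedy (each band in turn goes to its best remaining operator) gives $1669M, worse by 8.
Every other assignment is strictly worse.
VistaNet's own top band is Band E ($644M), but forcing VistaNet→Band E and reassigning the rest optimally gives only $1669M — worse by 8.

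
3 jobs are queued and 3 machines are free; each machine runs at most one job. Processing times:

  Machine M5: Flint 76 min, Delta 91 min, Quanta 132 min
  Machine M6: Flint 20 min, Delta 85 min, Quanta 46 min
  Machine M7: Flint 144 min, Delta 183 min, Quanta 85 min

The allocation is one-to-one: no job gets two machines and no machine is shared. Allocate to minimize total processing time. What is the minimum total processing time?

Optimal: Flint→Machine M6 (20 min), Delta→Machine M5 (91 min), Quanta→Machine M7 (85 min) — total 20+91+85 = 196 min.
Column-greedy (each machine in turn goes to its cheapest remaining job) gives 305 min, worse by 109.
Next-best assignment: Flint→Machine M5, Delta→Machine M6, Quanta→Machine M7 = 246 min.

Min total: 196 min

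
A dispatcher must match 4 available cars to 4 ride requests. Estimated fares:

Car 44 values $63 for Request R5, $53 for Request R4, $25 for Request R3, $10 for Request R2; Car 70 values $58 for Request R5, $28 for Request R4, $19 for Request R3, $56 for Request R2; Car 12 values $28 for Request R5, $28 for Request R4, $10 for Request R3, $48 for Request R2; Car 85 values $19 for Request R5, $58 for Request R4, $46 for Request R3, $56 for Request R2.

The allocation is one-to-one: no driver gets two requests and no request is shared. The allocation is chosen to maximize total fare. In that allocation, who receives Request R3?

This is the linear assignment problem.
Optimal: Car 44→Request R4 ($53), Car 70→Request R5 ($58), Car 12→Request R2 ($48), Car 85→Request R3 ($46) — total 53+58+48+46 = $205.
Column-greedy (each request in turn goes to its best remaining driver) gives $188, worse by 17.
Car 85's own top request is Request R4 ($58), but forcing Car 85→Request R4 and reassigning the rest optimally gives only $189 — worse by 16.

Car 85 receives Request R3.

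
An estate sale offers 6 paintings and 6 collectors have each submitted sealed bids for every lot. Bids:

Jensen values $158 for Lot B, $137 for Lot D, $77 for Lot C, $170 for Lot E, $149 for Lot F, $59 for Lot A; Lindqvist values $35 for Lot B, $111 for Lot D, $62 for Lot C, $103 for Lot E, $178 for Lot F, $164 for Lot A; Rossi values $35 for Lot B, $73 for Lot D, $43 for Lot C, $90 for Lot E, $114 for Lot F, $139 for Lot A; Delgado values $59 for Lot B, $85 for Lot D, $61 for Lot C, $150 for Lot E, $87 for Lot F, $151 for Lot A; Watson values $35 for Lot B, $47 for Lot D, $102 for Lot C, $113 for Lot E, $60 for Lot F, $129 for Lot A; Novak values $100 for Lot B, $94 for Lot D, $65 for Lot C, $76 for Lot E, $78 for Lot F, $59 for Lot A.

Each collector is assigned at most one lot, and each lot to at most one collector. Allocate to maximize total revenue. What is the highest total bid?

Max total: $821

Optimal: Jensen→Lot B ($158), Lindqvist→Lot F ($178), Rossi→Lot A ($139), Delgado→Lot E ($150), Watson→Lot C ($102), Novak→Lot D ($94) — total 158+178+139+150+102+94 = $821.
Row-greedy (each collector in turn takes its best remaining lot) gives $774, worse by 47.
Checked against all permutations: $821 is optimal.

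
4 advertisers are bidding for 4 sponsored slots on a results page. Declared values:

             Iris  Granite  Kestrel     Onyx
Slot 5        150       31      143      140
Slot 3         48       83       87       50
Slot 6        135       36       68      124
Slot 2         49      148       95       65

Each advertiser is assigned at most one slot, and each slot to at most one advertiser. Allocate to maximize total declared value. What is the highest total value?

Max total: $510

Optimal: Iris→Slot 6 ($135), Granite→Slot 2 ($148), Kestrel→Slot 3 ($87), Onyx→Slot 5 ($140) — total 135+148+87+140 = $510.
Max-entry greedy (repeatedly take the single best remaining cell) gives $509, worse by 1.
Next-best assignment: Iris→Slot 5, Granite→Slot 2, Kestrel→Slot 3, Onyx→Slot 6 = $509.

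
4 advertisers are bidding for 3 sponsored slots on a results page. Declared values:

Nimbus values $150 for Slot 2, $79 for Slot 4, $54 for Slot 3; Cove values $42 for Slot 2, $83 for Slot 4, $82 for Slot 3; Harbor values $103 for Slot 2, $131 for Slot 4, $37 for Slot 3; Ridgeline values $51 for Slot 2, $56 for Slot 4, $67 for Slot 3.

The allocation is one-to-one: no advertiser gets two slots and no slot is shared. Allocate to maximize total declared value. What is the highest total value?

Max total: $363

Optimal: Nimbus→Slot 2 ($150), Harbor→Slot 4 ($131), Cove→Slot 3 ($82) — total 150+131+82 = $363.
Row-greedy (each advertiser in turn takes its best remaining slot) gives $270, worse by 93.
Next-best assignment: Nimbus→Slot 2, Harbor→Slot 4, Ridgeline→Slot 3 = $348.
No other one-to-one assignment exceeds $363.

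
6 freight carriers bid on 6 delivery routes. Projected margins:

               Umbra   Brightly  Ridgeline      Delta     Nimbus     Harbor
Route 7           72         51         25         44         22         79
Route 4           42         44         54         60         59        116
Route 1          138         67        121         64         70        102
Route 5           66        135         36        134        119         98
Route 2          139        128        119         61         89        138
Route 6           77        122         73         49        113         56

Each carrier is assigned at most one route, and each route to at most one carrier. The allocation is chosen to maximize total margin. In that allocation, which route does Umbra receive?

This is a one-to-one assignment (maximum-weight bipartite matching).
Optimal: Umbra→Route 7 ($72k), Brightly→Route 2 ($128k), Ridgeline→Route 1 ($121k), Delta→Route 5 ($134k), Nimbus→Route 6 ($113k), Harbor→Route 4 ($116k) — total 72+128+121+134+113+116 = $684k.
Column-greedy (each route in turn goes to its best remaining carrier) gives $644k, worse by 40.
Swapping Nimbus↔Umbra (Nimbus→Route 7 $22k, Umbra→Route 6 $77k) loses 86.
Umbra's own top route is Route 2 ($139k), but forcing Umbra→Route 2 and reassigning the rest optimally gives only $674k — worse by 10.

Umbra receives Route 7.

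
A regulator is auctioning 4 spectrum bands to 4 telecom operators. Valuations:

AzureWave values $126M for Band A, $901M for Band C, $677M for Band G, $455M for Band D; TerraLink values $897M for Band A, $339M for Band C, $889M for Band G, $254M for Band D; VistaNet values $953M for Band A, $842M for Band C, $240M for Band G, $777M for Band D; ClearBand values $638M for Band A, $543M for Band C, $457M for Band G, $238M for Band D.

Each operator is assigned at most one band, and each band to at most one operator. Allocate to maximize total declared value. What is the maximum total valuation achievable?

Maximum total: $3205M

Optimal: AzureWave→Band C ($901M), TerraLink→Band G ($889M), VistaNet→Band D ($777M), ClearBand→Band A ($638M) — total 901+889+777+638 = $3205M.
Max-entry greedy (repeatedly take the single best remaining cell) gives $2981M, worse by 224.
Next-best assignment: AzureWave→Band C, TerraLink→Band A, VistaNet→Band D, ClearBand→Band G = $3032M.
Swapping ClearBand↔VistaNet (ClearBand→Band D $238M, VistaNet→Band A $953M) loses 224.
No other one-to-one assignment exceeds $3205M.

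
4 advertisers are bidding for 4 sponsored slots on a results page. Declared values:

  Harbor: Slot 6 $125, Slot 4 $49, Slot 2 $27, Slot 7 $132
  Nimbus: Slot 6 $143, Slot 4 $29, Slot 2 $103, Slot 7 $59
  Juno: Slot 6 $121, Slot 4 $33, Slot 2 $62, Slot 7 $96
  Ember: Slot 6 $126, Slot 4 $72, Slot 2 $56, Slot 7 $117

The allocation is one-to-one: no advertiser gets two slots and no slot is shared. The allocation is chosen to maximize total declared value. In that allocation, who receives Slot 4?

Treat this as an assignment problem: match each advertiser to one slot.
Optimal: Harbor→Slot 7 ($132), Nimbus→Slot 2 ($103), Juno→Slot 6 ($121), Ember→Slot 4 ($72) — total 132+103+121+72 = $428.
Row-greedy (each advertiser in turn takes its best remaining slot) gives $409, worse by 19.
Swapping Nimbus↔Ember (Nimbus→Slot 4 $29, Ember→Slot 2 $56) loses 90.
Ember's own top slot is Slot 6 ($126), but forcing Ember→Slot 6 and reassigning the rest optimally gives only $394 — worse by 34.

Ember receives Slot 4.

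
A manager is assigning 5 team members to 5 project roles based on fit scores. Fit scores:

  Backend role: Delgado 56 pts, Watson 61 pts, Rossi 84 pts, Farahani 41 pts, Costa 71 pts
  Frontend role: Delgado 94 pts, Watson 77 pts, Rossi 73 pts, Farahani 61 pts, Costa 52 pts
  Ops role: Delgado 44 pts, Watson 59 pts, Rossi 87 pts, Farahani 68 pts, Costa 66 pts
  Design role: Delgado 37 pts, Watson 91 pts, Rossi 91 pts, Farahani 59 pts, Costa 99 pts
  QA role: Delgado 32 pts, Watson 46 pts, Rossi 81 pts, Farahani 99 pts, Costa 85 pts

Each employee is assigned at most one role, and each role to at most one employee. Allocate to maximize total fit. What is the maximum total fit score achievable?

Max total: 442 pts

Optimal: Delgado→Frontend role (94 pts), Watson→Design role (91 pts), Rossi→Ops role (87 pts), Farahani→QA role (99 pts), Costa→Backend role (71 pts) — total 94+91+87+99+71 = 442 pts.
Max-entry greedy (repeatedly take the single best remaining cell) gives 440 pts, worse by 2.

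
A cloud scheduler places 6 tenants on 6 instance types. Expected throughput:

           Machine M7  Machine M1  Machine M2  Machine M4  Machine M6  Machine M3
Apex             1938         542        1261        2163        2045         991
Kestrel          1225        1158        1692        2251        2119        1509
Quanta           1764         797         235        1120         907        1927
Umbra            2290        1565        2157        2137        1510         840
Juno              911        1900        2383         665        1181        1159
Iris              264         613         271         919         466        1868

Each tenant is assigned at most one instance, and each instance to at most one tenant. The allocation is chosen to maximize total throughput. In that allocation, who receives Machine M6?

This is the linear assignment problem.
Optimal: Apex→Machine M6 (2045 ops/s), Kestrel→Machine M4 (2251 ops/s), Quanta→Machine M7 (1764 ops/s), Umbra→Machine M2 (2157 ops/s), Juno→Machine M1 (1900 ops/s), Iris→Machine M3 (1868 ops/s) — total 2045+2251+1764+2157+1900+1868 = 11985 ops/s.
Row-greedy (each tenant in turn takes its best remaining instance) gives 11495 ops/s, worse by 490.
Checked against all permutations: 11985 ops/s is optimal.
Apex's own top instance is Machine M4 (2163 ops/s), but forcing Apex→Machine M4 and reassigning the rest optimally gives only 11971 ops/s — worse by 14.

Apex receives Machine M6.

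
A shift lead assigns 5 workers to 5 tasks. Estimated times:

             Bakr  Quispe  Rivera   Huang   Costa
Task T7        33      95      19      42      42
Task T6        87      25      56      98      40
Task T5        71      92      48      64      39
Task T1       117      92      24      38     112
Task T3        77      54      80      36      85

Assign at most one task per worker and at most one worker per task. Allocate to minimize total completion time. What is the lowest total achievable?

Minimum total: 157 min

Treat this as an assignment problem: match each worker to one task.
Optimal: Bakr→Task T7 (33 min), Quispe→Task T6 (25 min), Rivera→Task T1 (24 min), Huang→Task T3 (36 min), Costa→Task T5 (39 min) — total 33+25+24+36+39 = 157 min.
Column-greedy (each task in turn goes to its cheapest remaining worker) gives 198 min, worse by 41.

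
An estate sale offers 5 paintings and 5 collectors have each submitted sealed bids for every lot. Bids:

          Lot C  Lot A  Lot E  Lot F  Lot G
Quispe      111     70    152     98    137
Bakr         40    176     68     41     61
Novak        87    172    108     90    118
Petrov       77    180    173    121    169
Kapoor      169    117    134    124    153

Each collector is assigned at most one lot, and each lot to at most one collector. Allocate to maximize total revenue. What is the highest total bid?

This is a one-to-one assignment (maximum-weight bipartite matching).
Optimal: Quispe→Lot E ($152), Bakr→Lot A ($176), Novak→Lot F ($90), Petrov→Lot G ($169), Kapoor→Lot C ($169) — total 152+176+90+169+169 = $756.
Row-greedy (each collector in turn takes its best remaining lot) gives $736, worse by 20.
Swapping Quispe↔Petrov (Quispe→Lot G $137, Petrov→Lot E $173) loses 11.
Every other assignment is strictly worse.

Max total: $756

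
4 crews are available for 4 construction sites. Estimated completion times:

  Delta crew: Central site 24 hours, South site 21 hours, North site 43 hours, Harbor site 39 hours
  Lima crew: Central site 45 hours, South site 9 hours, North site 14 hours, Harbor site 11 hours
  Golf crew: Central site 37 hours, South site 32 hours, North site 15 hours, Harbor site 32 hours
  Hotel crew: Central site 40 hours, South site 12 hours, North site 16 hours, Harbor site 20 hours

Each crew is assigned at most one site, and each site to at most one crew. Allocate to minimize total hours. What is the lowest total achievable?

Min total: 62 hours

This is a one-to-one assignment (minimum-cost bipartite matching).
Optimal: Delta crew→Central site (24 hours), Lima crew→Harbor site (11 hours), Golf crew→North site (15 hours), Hotel crew→South site (12 hours) — total 24+11+15+12 = 62 hours.
Min-entry greedy (repeatedly take the single cheapest remaining cell) gives 68 hours, worse by 6.
Checked against all permutations: 62 hours is optimal.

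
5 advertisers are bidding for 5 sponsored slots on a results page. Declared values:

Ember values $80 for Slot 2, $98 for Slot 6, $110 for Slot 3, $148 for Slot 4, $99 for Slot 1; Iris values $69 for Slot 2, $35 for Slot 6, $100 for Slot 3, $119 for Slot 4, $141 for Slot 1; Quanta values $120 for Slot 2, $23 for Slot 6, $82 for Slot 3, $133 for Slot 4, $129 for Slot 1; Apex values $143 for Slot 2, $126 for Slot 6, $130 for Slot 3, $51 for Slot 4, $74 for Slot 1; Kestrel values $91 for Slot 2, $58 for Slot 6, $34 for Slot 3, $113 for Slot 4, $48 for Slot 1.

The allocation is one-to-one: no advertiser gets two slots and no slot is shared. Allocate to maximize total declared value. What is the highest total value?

Optimal: Ember→Slot 3 ($110), Iris→Slot 1 ($141), Quanta→Slot 2 ($120), Apex→Slot 6 ($126), Kestrel→Slot 4 ($113) — total 110+141+120+126+113 = $610.
Row-greedy (each advertiser in turn takes its best remaining slot) gives $597, worse by 13.
Next-best assignment: Ember→Slot 6, Iris→Slot 1, Quanta→Slot 2, Apex→Slot 3, Kestrel→Slot 4 = $602.
Checked against all permutations: $610 is optimal.

Max total: $610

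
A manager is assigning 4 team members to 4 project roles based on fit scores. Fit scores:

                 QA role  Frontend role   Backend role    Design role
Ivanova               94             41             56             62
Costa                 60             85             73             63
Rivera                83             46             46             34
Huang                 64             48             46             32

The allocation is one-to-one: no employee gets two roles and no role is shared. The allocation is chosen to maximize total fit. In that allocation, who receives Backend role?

Huang receives Backend role.

Optimal: Ivanova→Design role (62 pts), Costa→Frontend role (85 pts), Rivera→QA role (83 pts), Huang→Backend role (46 pts) — total 62+85+83+46 = 276 pts.
Max-entry greedy (repeatedly take the single best remaining cell) gives 257 pts, worse by 19.
Next-best assignment: Ivanova→Design role, Costa→Backend role, Rivera→QA role, Huang→Frontend role = 266 pts.
Huang's own top role is QA role (64 pts), but forcing Huang→QA role and reassigning the rest optimally gives only 257 pts — worse by 19.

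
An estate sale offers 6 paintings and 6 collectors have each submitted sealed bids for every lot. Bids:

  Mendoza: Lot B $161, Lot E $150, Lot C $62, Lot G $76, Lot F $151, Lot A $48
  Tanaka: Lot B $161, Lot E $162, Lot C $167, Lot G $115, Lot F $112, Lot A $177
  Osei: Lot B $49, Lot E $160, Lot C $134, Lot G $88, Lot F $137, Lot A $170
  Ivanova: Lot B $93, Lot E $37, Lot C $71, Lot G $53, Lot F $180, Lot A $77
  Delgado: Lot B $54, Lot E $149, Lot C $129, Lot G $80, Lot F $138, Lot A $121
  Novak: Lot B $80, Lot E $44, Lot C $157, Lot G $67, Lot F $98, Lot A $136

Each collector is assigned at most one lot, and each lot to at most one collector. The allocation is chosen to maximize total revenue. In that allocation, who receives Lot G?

Optimal: Mendoza→Lot B ($161), Tanaka→Lot G ($115), Osei→Lot A ($170), Ivanova→Lot F ($180), Delgado→Lot E ($149), Novak→Lot C ($157) — total 161+115+170+180+149+157 = $932.
Checked against all permutations: $932 is optimal.
Tanaka's own top lot is Lot A ($177), but forcing Tanaka→Lot A and reassigning the rest optimally gives only $915 — worse by 17.

Tanaka receives Lot G.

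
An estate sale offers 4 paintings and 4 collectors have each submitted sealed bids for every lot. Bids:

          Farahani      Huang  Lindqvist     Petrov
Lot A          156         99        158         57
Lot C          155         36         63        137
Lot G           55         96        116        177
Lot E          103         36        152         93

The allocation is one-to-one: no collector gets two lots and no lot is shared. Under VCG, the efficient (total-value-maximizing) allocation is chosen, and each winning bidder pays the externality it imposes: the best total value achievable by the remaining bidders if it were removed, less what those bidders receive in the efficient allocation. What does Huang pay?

Huang pays $6.

Efficient allocation: Farahani→Lot C ($155), Huang→Lot A ($99), Lindqvist→Lot E ($152), Petrov→Lot G ($177); total welfare W = $583.
Huang receives Lot A at value $99, so the others get W − 99 = $484.
Without Huang: best allocation of the remaining 3 bidders over all 4 lots is Farahani→Lot C ($155), Lindqvist→Lot A ($158), Petrov→Lot G ($177), total $490.
VCG payment = (others' best without Huang) − (others' welfare with Huang) = 490 − 484 = $6.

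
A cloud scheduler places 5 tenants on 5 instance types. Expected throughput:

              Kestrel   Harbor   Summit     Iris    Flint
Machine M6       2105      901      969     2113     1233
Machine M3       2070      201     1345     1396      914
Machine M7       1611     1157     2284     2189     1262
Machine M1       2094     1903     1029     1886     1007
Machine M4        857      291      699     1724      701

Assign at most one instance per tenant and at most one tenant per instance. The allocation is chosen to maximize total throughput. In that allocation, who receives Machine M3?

Kestrel receives Machine M3.

Treat this as an assignment problem: match each tenant to one instance.
Optimal: Kestrel→Machine M3 (2070 ops/s), Harbor→Machine M1 (1903 ops/s), Summit→Machine M7 (2284 ops/s), Iris→Machine M4 (1724 ops/s), Flint→Machine M6 (1233 ops/s) — total 2070+1903+2284+1724+1233 = 9214 ops/s.
Swapping Flint↔Summit (Flint→Machine M7 1262 ops/s, Summit→Machine M6 969 ops/s) loses 1286.
Kestrel's own top instance is Machine M6 (2105 ops/s), but forcing Kestrel→Machine M6 and reassigning the rest optimally gives only 8930 ops/s — worse by 284.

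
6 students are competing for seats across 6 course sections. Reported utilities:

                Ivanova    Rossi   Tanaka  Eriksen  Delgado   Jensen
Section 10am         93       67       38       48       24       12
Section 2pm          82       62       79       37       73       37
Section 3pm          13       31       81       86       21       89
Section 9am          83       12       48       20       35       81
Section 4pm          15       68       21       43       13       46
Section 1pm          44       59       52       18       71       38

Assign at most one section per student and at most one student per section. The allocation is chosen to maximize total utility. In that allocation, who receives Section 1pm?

Delgado receives Section 1pm.

Optimal: Ivanova→Section 10am (93 points), Rossi→Section 4pm (68 points), Tanaka→Section 2pm (79 points), Eriksen→Section 3pm (86 points), Delgado→Section 1pm (71 points), Jensen→Section 9am (81 points) — total 93+68+79+86+71+81 = 478 points.
Max-entry greedy (repeatedly take the single best remaining cell) gives 420 points, worse by 58.
Delgado's own top section is Section 2pm (73 points), but forcing Delgado→Section 2pm and reassigning the rest optimally gives only 453 points — worse by 25.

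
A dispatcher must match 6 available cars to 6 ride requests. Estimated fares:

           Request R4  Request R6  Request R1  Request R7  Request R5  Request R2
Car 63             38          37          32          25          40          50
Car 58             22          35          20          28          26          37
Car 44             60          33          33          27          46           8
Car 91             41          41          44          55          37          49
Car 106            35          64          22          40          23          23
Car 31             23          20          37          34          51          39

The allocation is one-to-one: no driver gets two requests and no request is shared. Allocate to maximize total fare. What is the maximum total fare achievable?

This is the linear assignment problem.
Optimal: Car 63→Request R2 ($50), Car 58→Request R1 ($20), Car 44→Request R4 ($60), Car 91→Request R7 ($55), Car 106→Request R6 ($64), Car 31→Request R5 ($51) — total 50+20+60+55+64+51 = $300.
Column-greedy (each request in turn goes to its best remaining driver) gives $279, worse by 21.
Next-best assignment: Car 63→Request R1, Car 58→Request R2, Car 44→Request R4, Car 91→Request R7, Car 106→Request R6, Car 31→Request R5 = $299.

Max total: $300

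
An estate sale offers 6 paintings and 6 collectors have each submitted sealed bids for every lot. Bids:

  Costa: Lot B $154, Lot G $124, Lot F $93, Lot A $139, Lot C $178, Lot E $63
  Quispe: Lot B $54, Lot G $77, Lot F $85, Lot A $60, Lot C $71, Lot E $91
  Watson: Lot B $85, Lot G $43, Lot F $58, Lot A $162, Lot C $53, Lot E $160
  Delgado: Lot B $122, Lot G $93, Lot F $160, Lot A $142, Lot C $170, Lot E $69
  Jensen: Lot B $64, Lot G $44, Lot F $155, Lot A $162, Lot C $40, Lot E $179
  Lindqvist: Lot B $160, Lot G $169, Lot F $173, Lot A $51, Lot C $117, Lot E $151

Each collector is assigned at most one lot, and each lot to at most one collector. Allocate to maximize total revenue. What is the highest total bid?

This is the linear assignment problem.
Optimal: Costa→Lot B ($154), Quispe→Lot F ($85), Watson→Lot A ($162), Delgado→Lot C ($170), Jensen→Lot E ($179), Lindqvist→Lot G ($169) — total 154+85+162+170+179+169 = $919.
Max-entry greedy (repeatedly take the single best remaining cell) gives $891, worse by 28.
Swapping Quispe↔Jensen (Quispe→Lot E $91, Jensen→Lot F $155) loses 18.
Checked against all permutations: $919 is optimal.

Max total: $919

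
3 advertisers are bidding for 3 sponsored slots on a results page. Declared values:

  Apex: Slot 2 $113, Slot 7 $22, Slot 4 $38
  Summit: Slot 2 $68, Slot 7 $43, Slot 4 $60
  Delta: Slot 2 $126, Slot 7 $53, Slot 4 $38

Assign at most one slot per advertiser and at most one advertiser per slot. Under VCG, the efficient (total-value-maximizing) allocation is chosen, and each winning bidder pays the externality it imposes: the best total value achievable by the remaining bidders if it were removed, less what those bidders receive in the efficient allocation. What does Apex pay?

Efficient allocation: Apex→Slot 2 ($113), Summit→Slot 4 ($60), Delta→Slot 7 ($53); total welfare W = $226.
Apex receives Slot 2 at value $113, so the others get W − 113 = $113.
Without Apex: best allocation of the remaining 2 bidders over all 3 slots is Summit→Slot 4 ($60), Delta→Slot 2 ($126), total $186.
VCG payment = (others' best without Apex) − (others' welfare with Apex) = 186 − 113 = $73.

Apex pays $73.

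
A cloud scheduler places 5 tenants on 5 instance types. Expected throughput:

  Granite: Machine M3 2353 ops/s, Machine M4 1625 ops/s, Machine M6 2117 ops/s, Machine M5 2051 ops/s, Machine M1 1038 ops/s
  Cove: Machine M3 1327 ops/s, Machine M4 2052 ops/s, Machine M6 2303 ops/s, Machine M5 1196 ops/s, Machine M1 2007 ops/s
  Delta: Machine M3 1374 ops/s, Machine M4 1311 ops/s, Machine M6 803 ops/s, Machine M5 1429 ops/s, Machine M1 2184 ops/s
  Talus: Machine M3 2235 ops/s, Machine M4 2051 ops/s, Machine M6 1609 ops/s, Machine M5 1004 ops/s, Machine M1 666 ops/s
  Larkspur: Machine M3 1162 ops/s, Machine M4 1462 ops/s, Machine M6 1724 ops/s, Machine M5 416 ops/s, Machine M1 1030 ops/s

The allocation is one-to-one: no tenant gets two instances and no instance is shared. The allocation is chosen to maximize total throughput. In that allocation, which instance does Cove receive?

Optimal: Granite→Machine M5 (2051 ops/s), Cove→Machine M4 (2052 ops/s), Delta→Machine M1 (2184 ops/s), Talus→Machine M3 (2235 ops/s), Larkspur→Machine M6 (1724 ops/s) — total 2051+2052+2184+2235+1724 = 10246 ops/s.
Column-greedy (each instance in turn goes to its best remaining tenant) gives 8224 ops/s, worse by 2022.
Next-best assignment: Granite→Machine M5, Cove→Machine M6, Delta→Machine M1, Talus→Machine M3, Larkspur→Machine M4 = 10235 ops/s.
Cove's own top instance is Machine M6 (2303 ops/s), but forcing Cove→Machine M6 and reassigning the rest optimally gives only 10235 ops/s — worse by 11.

Cove receives Machine M4.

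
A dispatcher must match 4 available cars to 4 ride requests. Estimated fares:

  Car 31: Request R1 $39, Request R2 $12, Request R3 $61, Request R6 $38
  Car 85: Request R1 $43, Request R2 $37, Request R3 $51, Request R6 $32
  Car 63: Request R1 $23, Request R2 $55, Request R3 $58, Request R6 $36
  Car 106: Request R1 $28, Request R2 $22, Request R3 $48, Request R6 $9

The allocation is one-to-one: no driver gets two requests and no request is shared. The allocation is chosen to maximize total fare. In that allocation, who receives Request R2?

Optimal: Car 31→Request R6 ($38), Car 85→Request R1 ($43), Car 63→Request R2 ($55), Car 106→Request R3 ($48) — total 38+43+55+48 = $184.
Row-greedy (each driver in turn takes its best remaining request) gives $168, worse by 16.
Next-best assignment: Car 31→Request R3, Car 85→Request R6, Car 63→Request R2, Car 106→Request R1 = $176.
Swapping Car 85↔Car 31 (Car 85→Request R6 $32, Car 31→Request R1 $39) loses 10.
Car 63's own top request is Request R3 ($58), but forcing Car 63→Request R3 and reassigning the rest optimally gives only $161 — worse by 23.

Car 63 receives Request R2.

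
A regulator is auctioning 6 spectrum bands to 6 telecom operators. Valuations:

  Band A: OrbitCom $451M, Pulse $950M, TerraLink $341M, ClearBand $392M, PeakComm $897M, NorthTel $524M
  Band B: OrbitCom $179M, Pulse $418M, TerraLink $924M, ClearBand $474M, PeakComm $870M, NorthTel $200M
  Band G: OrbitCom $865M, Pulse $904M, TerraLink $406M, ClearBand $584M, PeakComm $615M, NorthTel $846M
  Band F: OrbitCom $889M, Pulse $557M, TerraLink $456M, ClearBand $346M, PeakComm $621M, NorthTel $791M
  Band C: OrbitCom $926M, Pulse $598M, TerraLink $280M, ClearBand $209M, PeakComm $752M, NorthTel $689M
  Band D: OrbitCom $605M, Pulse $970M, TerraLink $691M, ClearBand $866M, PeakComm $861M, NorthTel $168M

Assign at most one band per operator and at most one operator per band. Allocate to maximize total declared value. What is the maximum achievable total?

Max total: $5308M

Optimal: OrbitCom→Band C ($926M), Pulse→Band G ($904M), TerraLink→Band B ($924M), ClearBand→Band D ($866M), PeakComm→Band A ($897M), NorthTel→Band F ($791M) — total 926+904+924+866+897+791 = $5308M.
Row-greedy (each operator in turn takes its best remaining band) gives $5092M, worse by 216.
Next-best assignment: OrbitCom→Band F, Pulse→Band A, TerraLink→Band B, ClearBand→Band D, PeakComm→Band C, NorthTel→Band G = $5227M.
No other one-to-one assignment exceeds $5308M.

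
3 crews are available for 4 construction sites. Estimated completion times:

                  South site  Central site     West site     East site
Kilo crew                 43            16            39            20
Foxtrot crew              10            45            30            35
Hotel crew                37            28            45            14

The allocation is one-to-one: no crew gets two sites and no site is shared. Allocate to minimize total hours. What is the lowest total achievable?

Minimum total: 40 hours

Optimal: Kilo crew→Central site (16 hours), Foxtrot crew→South site (10 hours), Hotel crew→East site (14 hours) — total 16+10+14 = 40 hours.
Column-greedy (each site in turn goes to its cheapest remaining crew) gives 71 hours, worse by 31.
Next-best assignment: Kilo crew→East site, Foxtrot crew→South site, Hotel crew→Central site = 58 hours.
No other one-to-one assignment undercuts 40 hours.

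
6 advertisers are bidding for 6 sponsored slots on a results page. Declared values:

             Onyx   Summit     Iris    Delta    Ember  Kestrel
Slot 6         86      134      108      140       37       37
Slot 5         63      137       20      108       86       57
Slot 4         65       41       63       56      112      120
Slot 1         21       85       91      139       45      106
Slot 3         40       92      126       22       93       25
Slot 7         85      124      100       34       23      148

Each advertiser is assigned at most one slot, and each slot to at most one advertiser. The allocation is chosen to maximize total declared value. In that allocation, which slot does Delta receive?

Optimal: Onyx→Slot 6 ($86), Summit→Slot 5 ($137), Iris→Slot 3 ($126), Delta→Slot 1 ($139), Ember→Slot 4 ($112), Kestrel→Slot 7 ($148) — total 86+137+126+139+112+148 = $748.
Next-best assignment: Onyx→Slot 5, Summit→Slot 6, Iris→Slot 3, Delta→Slot 1, Ember→Slot 4, Kestrel→Slot 7 = $722.
Every other assignment is strictly worse.
Delta's own top slot is Slot 6 ($140), but forcing Delta→Slot 6 and reassigning the rest optimally gives only $706 — worse by 42.

Delta receives Slot 1.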